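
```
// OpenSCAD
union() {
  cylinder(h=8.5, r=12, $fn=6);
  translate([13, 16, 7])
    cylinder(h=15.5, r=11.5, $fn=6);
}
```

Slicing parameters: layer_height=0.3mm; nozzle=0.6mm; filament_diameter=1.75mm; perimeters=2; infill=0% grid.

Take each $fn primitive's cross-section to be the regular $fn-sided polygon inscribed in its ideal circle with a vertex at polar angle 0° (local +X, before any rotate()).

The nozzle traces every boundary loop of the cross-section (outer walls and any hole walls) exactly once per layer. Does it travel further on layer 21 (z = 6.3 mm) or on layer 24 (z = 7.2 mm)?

Layer 21 (z = 6.3): the cylinder: section is a regular 6-gon, circumradius r=12 (perimeter = 2·6·12.000·sin(180°/6) = 72.00 mm); the cylinder at (13, 16) is not intersected at this z (z outside [7, 22.5]); Merging all regions: only the r=12 cylinder is present, so the union is just that shape — boundary = 72.00 mm. So its perimeter = 72.00 mm. Layer 24 (z = 7.2): the cylinder: section is a regular 6-gon, circumradius r=12 (perimeter = 2·6·12.000·sin(180°/6) = 72.00 mm); the r=11.5 cylinder at (13, 16) contributes a regular 6-gon of circumradius 11.5 (perimeter = 2·6·11.500·sin(180°/6) = 69.00 mm); Merging all regions: the regions partially overlap (shared area 5.49 mm²), so the edge portions inside another operand are dropped and the merged outline is re-measured after clipping — boundary = 128.43 mm. So its perimeter = 128.43 mm. Layer 24 is larger (128.43 vs 72.00 mm).

layer 24 (z = 7.2 mm)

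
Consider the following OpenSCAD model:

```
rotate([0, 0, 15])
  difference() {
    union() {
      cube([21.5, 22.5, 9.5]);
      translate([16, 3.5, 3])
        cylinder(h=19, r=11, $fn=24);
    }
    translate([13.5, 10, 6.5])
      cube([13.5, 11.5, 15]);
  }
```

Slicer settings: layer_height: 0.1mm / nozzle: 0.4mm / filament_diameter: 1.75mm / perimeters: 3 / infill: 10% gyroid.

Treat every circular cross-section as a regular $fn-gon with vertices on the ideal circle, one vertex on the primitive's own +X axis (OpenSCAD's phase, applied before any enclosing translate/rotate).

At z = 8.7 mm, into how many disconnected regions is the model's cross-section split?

1

At z = 8.7 mm: the 21.5×22.5 cube contributes its full rectangle; the r=11 cylinder at (16, 3.5) gives a regular 24-gon of circumradius 11 (constant along its height); Combining (union): the regions partially overlap (shared area 208.35 mm²), so overlapping operands fuse into one piece — 1 connected region; the cube at (13.5, 10) is present — its section is the full 13.5×11.5 rectangle; Subtracting the remaining from the first: starting from the result so far, the 13.5×11.5 cube at (13.5, 10) partially overlaps it — only the 97.53 mm² overlap (of its 155.25 mm²) is removed, clipping the outline — 1 connected region; (whole slice rotated 15° about Z — lengths, areas and connectivity unchanged). The result has 1 disconnected region.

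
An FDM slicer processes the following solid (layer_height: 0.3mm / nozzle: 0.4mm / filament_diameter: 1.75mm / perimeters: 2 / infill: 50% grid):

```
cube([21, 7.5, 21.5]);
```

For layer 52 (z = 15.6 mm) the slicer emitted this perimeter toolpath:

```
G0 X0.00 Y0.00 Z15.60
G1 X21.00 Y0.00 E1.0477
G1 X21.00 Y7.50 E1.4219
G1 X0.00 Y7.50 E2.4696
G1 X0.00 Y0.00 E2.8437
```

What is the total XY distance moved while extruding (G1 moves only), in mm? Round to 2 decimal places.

57.00 mm

Sum the Euclidean lengths of each G1 segment: total = 57.00 mm.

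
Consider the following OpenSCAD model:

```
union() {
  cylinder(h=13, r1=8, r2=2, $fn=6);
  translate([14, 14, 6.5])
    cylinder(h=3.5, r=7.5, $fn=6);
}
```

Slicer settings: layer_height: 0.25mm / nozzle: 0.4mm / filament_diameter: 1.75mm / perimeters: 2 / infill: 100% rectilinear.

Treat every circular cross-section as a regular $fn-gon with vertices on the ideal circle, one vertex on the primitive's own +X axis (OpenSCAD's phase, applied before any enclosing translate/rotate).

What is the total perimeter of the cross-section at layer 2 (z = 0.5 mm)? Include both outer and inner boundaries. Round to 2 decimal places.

At z = 0.5 mm: the cone: at t=0.038 of its height the radius interpolates to r₁+(r₂−r₁)t = 7.769, giving a regular 6-gon of that circumradius (perimeter = 2·6·7.769·sin(180°/6) = 46.62 mm); the cylinder at (14, 14) is absent (z outside [6.5, 10]); Combining (union): only the cone is present, so the union is just that shape — boundary = 46.62 mm. Overall, the cross-section is a single solid region. Total boundary length (outer) = 46.62 mm.

46.62 mm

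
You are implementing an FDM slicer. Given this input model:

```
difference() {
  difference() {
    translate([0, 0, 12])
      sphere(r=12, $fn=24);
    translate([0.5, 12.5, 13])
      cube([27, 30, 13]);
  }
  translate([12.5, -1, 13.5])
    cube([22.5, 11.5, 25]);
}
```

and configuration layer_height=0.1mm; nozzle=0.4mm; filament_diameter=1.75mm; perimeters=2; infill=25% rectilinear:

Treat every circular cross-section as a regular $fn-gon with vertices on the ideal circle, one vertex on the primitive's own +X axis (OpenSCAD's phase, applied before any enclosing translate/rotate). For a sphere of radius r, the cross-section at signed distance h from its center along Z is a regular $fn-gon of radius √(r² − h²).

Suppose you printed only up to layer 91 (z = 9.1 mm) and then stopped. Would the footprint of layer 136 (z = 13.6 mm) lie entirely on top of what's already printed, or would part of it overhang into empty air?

Compare the two slices. At z = 9.1: the sphere: section is a regular 24-gon, circumradius = √(r²−h²) = √(12²−2.9²) = 11.644 (area = (24/2)·11.644²·sin(360°/24) = 421.12 mm²); the cube at (0.5, 12.5) is absent (z outside [13, 26]); Taking the first minus the rest: none of the subtracted shapes is present at this height, so the r=12 sphere is unchanged — area = 421.12 mm²; the cube at (12.5, -1) is not intersected at this z (z outside [13.5, 38.5]); Taking the first minus the rest: none of the subtracted shapes is present at this height, so the result so far is unchanged — area = 421.12 mm². At z = 13.6: the r=12 sphere contributes a regular 24-gon of circumradius √(12²−1.6²) = 11.893 (area = (24/2)·11.893²·sin(360°/24) = 439.29 mm²); the cube at (0.5, 12.5) (footprint 27×30) is included at this height (area 810.00 mm²); Subtracting the remaining from the first: starting from the r=12 sphere (439.29 mm²), the 27×30 cube at (0.5, 12.5) misses the remaining region (no effect) — area = 439.29 mm²; the cube at (12.5, -1) is present — its section is the full 22.5×11.5 rectangle (area 258.75 mm²); Taking the first minus the rest: starting from that combined region (439.29 mm²), the 22.5×11.5 cube at (12.5, -1) misses the remaining region (no effect) — area = 439.29 mm². Checking containment: at z = 13.6 the cross-section extends beyond the z = 9.1 cross-section by about 18.17 mm².

part overhangs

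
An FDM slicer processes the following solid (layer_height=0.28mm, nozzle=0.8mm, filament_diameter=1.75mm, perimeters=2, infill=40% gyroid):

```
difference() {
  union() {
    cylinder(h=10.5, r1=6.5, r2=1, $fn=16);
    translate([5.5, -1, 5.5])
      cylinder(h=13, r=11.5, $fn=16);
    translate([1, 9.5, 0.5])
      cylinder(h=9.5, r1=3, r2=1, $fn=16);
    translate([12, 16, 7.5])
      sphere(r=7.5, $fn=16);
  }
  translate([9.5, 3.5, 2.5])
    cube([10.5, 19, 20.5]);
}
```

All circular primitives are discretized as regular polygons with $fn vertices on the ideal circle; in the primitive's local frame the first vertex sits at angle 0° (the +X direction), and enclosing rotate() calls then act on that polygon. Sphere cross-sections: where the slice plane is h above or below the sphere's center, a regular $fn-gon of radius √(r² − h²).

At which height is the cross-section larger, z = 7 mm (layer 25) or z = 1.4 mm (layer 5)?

layer 25 (z = 7 mm)

Layer 25 (z = 7): the cone: at t=0.667 of its height the radius interpolates to r₁+(r₂−r₁)t = 2.833, giving a regular 16-gon of that circumradius (area = (16/2)·2.833²·sin(360°/16) = 24.58 mm²); the r=11.5 cylinder at (5.5, -1) contributes a regular 16-gon of circumradius 11.5 (area = (16/2)·11.500²·sin(360°/16) = 404.88 mm²); the cone at (1, 9.5) (r1=3→r2=1) has section circumradius 1.632 here — a regular 16-gon (area = (16/2)·1.632²·sin(360°/16) = 8.15 mm²); the r=7.5 sphere at (12, 16) slices to a regular 16-gon of circumradius 7.483 (√(r²−h²) with h=0.5 from center) (area = (16/2)·7.483²·sin(360°/16) = 171.44 mm²); Taking the union: the regions partially overlap — summed areas 609.05 mm² minus the doubly-counted overlap 29.93 mm² gives 579.12 mm² — area = 579.12 mm²; the cube at (9.5, 3.5) (footprint 10.5×19) is included at this height (area 199.50 mm²); Subtracting the remaining from the first: starting from that combined region (579.12 mm²), the 10.5×19 cube at (9.5, 3.5) partially overlaps it — only the 142.22 mm² overlap (of its 199.50 mm²) is removed, clipping the outline — area = 436.90 mm². So its area = 436.90 mm². Layer 5 (z = 1.4): the cone contributes a regular 16-gon of circumradius 5.767 (interpolated between r1=6.5 and r2=1 at t=0.133) (area = (16/2)·5.767²·sin(360°/16) = 101.81 mm²); the cylinder at (5.5, -1) is not intersected at this z (z outside [5.5, 18.5]); the cone at (1, 9.5): at t=0.095 of its height the radius interpolates to r₁+(r₂−r₁)t = 2.811, giving a regular 16-gon of that circumradius (area = (16/2)·2.811²·sin(360°/16) = 24.18 mm²); the sphere at (12, 16): section is a regular 16-gon, circumradius = √(r²−h²) = √(7.5²−6.1²) = 4.363 (area = (16/2)·4.363²·sin(360°/16) = 58.29 mm²); Taking the union: the 3 present regions are separate (no shared area or edge), so areas and boundary lengths simply add and each stays a separate island — area = 184.28 mm²; the cube at (9.5, 3.5) is not intersected at this z (z outside [2.5, 23]); After the difference (first − rest): none of the subtracted shapes is present at this height, so the result so far is unchanged — area = 184.28 mm². So its area = 184.28 mm². Layer 25 is larger (436.90 vs 184.28 mm²).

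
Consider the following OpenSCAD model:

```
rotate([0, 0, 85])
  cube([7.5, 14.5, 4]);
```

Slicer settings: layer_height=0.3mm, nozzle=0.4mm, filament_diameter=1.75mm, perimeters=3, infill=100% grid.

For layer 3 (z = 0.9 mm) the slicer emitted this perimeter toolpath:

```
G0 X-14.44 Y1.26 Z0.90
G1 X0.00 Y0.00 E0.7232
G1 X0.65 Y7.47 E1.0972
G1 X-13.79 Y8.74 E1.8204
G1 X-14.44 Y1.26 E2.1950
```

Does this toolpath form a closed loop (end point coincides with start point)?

yes

Start point (G0): (-14.44, 1.26). End point (last G1): the path returns to the start — closed.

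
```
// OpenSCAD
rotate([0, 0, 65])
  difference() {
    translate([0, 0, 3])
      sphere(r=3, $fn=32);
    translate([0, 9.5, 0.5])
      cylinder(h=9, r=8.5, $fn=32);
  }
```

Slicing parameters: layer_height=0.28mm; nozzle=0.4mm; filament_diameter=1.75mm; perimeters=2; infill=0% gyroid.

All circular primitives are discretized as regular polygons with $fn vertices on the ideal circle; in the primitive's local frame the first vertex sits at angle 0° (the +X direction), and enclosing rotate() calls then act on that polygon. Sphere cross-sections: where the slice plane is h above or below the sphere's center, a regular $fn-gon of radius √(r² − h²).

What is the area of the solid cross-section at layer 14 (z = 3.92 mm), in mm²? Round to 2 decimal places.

At z = 3.92 mm: the sphere: section is a regular 32-gon, circumradius = √(r²−h²) = √(3²−0.92²) = 2.855 (area = (32/2)·2.855²·sin(360°/32) = 25.45 mm²); the r=8.5 cylinder at (0, 9.5) contributes a regular 32-gon of circumradius 8.5 (area = (32/2)·8.500²·sin(360°/32) = 225.52 mm²); Subtracting the remaining from the first: starting from the r=3 sphere (25.45 mm²), the r=8.5 cylinder at (0, 9.5) partially overlaps it — only the 6.33 mm² overlap (of its 225.52 mm²) is removed, clipping the outline — area = 19.12 mm²; (whole slice rotated 65° about Z — lengths, areas and connectivity unchanged). Overall, the cross-section is a single solid region. Net area = 19.12 mm².

19.12 mm²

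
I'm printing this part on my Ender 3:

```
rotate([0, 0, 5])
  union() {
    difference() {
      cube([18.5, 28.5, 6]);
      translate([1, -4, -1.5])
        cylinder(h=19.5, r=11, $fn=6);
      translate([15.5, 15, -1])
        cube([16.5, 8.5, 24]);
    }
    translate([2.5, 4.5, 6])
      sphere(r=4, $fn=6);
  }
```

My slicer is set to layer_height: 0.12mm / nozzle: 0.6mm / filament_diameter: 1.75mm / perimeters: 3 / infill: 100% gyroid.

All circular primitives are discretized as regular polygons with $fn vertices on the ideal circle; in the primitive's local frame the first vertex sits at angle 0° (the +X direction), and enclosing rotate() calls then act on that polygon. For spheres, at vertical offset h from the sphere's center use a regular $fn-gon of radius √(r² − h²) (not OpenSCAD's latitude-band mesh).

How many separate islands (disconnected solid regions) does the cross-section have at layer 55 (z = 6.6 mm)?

At z = 6.6 mm: the cube is not intersected at this z (z outside [0, 6]); the cylinder at (1, -4): section is a regular 6-gon, circumradius r=11; the cube at (15.5, 15) is present — its section is the full 16.5×8.5 rectangle; After the difference (first − rest): the first operand is absent here, so nothing remains; the sphere at (2.5, 4.5): section is a regular 6-gon, circumradius = √(r²−h²) = √(4²−0.6²) = 3.955; Taking the union: only the r=4 sphere at (2.5, 4.5) is present, so the union is just that shape — 1 connected region; (rotated 5° about Z; rotation is an isometry so areas/perimeters/island counts are preserved). Overall, the cross-section is a single solid region. Island count = 1.

1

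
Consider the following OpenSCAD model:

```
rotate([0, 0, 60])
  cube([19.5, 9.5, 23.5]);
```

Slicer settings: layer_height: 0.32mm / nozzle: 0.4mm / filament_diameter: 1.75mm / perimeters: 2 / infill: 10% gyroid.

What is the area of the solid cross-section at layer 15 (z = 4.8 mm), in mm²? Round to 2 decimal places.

At z = 4.8 mm: the 19.5×9.5 cube contributes its full rectangle (area 185.25 mm²); (rotated 60° about Z; rotation is an isometry so areas/perimeters/island counts are preserved). Overall, the cross-section is a single solid region. Net area = 185.25 mm².

185.25 mm²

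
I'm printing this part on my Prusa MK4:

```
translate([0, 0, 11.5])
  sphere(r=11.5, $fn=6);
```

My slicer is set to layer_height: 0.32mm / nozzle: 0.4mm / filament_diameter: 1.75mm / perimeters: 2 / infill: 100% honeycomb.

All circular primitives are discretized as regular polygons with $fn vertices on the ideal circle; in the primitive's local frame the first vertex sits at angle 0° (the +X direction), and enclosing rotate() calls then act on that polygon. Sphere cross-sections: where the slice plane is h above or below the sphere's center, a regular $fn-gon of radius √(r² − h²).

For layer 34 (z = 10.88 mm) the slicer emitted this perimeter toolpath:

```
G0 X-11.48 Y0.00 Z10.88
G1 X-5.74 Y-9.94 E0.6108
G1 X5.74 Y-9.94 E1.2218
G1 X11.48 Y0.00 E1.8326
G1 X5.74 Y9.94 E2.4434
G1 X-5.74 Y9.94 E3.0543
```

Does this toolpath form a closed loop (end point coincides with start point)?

Start point (G0): (-11.48, 0.00). End point (last G1): the path does not return to the start — open.

no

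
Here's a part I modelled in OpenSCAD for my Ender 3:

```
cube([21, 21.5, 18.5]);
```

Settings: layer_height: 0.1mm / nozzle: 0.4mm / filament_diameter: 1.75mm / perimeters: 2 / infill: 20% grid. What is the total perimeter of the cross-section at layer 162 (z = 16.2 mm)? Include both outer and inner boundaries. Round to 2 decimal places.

85.00 mm

At z = 16.2 mm: the 21×21.5 cube contributes its full rectangle (perimeter 85.00 mm). Overall, the cross-section is a single solid region. Total boundary length (outer) = 85.00 mm.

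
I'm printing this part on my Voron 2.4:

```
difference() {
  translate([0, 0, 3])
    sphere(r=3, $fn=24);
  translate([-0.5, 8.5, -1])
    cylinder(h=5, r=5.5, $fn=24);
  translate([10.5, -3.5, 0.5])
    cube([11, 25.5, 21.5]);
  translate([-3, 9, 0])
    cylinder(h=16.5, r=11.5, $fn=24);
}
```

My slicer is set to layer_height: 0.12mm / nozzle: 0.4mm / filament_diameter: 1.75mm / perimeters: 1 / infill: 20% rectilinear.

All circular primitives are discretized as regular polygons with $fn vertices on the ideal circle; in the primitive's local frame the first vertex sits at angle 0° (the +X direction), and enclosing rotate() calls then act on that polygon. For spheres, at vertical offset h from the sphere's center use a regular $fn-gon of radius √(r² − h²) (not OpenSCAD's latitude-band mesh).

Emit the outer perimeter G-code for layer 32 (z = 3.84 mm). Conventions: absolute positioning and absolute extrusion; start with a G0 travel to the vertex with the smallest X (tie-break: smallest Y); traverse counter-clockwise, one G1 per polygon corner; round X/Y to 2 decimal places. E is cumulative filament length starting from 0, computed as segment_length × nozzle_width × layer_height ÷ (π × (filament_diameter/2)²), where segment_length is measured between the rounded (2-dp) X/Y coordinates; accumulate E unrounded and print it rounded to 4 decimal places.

At z = 3.84 mm: the r=3 sphere contributes a regular 24-gon of circumradius √(3²−0.84²) = 2.880; the r=5.5 cylinder at (-0.5, 8.5) gives a regular 24-gon of circumradius 5.5 (constant along its height); the 11×25.5 cube at (10.5, -3.5) contributes its full rectangle; the cylinder at (-3, 9): section is a regular 24-gon, circumradius r=11.5; Subtracting the remaining from the first: starting from the r=3 sphere, the r=5.5 cylinder at (-0.5, 8.5) misses the remaining region (no effect); the 11×25.5 cube at (10.5, -3.5) misses the remaining region (no effect); the r=11.5 cylinder at (-3, 9) partially overlaps it — only the 22.78 mm² overlap (of its 410.75 mm²) is removed, clipping the outline — 1 connected region. The outline is a single polygon with 10 vertices. Extrusion per mm of travel: 0.4 × 0.12 / (π × 0.875²) = 0.019956. Accumulating E over each segment gives final E = 0.1966.

G0 X-1.66 Y-2.32 Z3.84
G1 X-1.44 Y-2.49 E0.0055
G1 X-0.75 Y-2.78 E0.0205
G1 X0.00 Y-2.88 E0.0356
G1 X0.75 Y-2.78 E0.0507
G1 X1.44 Y-2.49 E0.0656
G1 X2.04 Y-2.04 E0.0806
G1 X2.49 Y-1.44 E0.0956
G1 X2.68 Y-0.99 E0.1053
G1 X-0.02 Y-2.11 E0.1636
G1 X-1.66 Y-2.32 E0.1966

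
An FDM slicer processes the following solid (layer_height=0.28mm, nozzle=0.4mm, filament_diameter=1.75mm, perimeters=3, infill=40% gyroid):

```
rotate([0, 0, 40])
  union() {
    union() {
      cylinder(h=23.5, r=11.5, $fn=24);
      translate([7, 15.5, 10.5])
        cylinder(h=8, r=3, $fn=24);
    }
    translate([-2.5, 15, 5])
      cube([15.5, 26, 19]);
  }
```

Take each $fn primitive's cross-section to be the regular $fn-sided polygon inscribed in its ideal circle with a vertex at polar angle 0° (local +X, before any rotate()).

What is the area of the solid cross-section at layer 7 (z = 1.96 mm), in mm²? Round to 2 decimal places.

410.75 mm²

At z = 1.96 mm: the cylinder: section is a regular 24-gon, circumradius r=11.5 (area = (24/2)·11.500²·sin(360°/24) = 410.75 mm²); the cylinder at (7, 15.5) is not intersected at this z (z outside [10.5, 18.5]); Combining (union): only the r=11.5 cylinder is present, so the union is just that shape — area = 410.75 mm²; the cube at (-2.5, 15) does not reach this height (z outside [5, 24]); Combining (union): only that combined region is present, so the union is just that shape — area = 410.75 mm²; (rotated 40° about Z; rotation is an isometry so areas/perimeters/island counts are preserved). Overall, the cross-section is a single solid region. Net area = 410.75 mm².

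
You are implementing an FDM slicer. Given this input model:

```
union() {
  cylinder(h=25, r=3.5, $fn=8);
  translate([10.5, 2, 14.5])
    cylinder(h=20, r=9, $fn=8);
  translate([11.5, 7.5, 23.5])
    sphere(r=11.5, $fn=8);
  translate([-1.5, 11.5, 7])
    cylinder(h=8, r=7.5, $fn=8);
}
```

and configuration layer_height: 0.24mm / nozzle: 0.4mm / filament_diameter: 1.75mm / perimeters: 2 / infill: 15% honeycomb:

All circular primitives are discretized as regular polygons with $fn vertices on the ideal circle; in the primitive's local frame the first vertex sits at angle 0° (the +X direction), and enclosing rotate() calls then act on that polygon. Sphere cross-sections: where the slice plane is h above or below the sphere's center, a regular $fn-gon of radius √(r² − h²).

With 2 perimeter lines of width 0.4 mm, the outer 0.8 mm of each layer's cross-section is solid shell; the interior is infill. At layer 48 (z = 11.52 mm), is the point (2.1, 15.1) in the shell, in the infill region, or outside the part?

infill

At z = 11.52 mm: the r=3.5 cylinder contributes a regular 8-gon of circumradius 3.5; the cylinder at (10.5, 2) is absent (z outside [14.5, 34.5]); the sphere at (11.5, 7.5) does not reach this height (|z−center|=11.980 > r=11.5); the r=7.5 cylinder at (-1.5, 11.5) gives a regular 8-gon of circumradius 7.5 (constant along its height); Taking the union: the 2 present regions are separate (no shared area or edge), so areas and boundary lengths simply add and each stays a separate island — 2 connected regions. Overall, the cross-section has 2 separate islands. The nearest boundary edge runs (3.80, 16.80)→(6.00, 11.50); distance from the point to it = 2.23 mm. (Shell/infill is judged within the island containing the point — the largest one.) The point is inside the cross-section and 2.23 mm from the nearest boundary — more than the 0.8 mm shell width (2 × 0.4), so it's in the infill interior.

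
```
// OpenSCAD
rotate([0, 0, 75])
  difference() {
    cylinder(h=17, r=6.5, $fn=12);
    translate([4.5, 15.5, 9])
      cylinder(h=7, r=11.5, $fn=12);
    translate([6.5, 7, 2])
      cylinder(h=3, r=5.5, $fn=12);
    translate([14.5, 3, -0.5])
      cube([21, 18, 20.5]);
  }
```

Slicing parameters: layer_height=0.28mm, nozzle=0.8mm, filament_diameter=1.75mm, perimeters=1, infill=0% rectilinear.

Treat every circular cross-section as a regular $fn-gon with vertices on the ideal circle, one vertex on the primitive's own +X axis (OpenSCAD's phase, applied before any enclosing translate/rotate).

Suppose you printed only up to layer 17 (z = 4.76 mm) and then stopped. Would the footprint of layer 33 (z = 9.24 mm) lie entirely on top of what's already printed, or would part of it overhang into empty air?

Compare the two slices. At z = 4.76: the r=6.5 cylinder gives a regular 12-gon of circumradius 6.5 (constant along its height) (area = (12/2)·6.500²·sin(360°/12) = 126.75 mm²); the cylinder at (4.5, 15.5) is absent (z outside [9, 16]); the r=5.5 cylinder at (6.5, 7) gives a regular 12-gon of circumradius 5.5 (constant along its height) (area = (12/2)·5.500²·sin(360°/12) = 90.75 mm²); the cube at (14.5, 3) is present — its section is the full 21×18 rectangle (area 378.00 mm²); Subtracting the remaining from the first: starting from the r=6.5 cylinder (126.75 mm²), the r=5.5 cylinder at (6.5, 7) partially overlaps it — only the 9.92 mm² overlap (of its 90.75 mm²) is removed, clipping the outline; the 21×18 cube at (14.5, 3) misses the remaining region (no effect) — area = 116.83 mm²; (rotated 75° about Z; rotation is an isometry so areas/perimeters/island counts are preserved). At z = 9.24: the r=6.5 cylinder gives a regular 12-gon of circumradius 6.5 (constant along its height) (area = (12/2)·6.500²·sin(360°/12) = 126.75 mm²); the r=11.5 cylinder at (4.5, 15.5) gives a regular 12-gon of circumradius 11.5 (constant along its height) (area = (12/2)·11.500²·sin(360°/12) = 396.75 mm²); the cylinder at (6.5, 7) does not reach this height (z outside [2, 5]); the cube at (14.5, 3) is present — its section is the full 21×18 rectangle (area 378.00 mm²); Subtracting the remaining from the first: starting from the r=6.5 cylinder (126.75 mm²), the r=11.5 cylinder at (4.5, 15.5) partially overlaps it — only the 6.66 mm² overlap (of its 396.75 mm²) is removed, clipping the outline; the 21×18 cube at (14.5, 3) misses the remaining region (no effect) — area = 120.09 mm²; (rotated 75° about Z; rotation is an isometry so areas/perimeters/island counts are preserved). Checking containment: at z = 9.24 the cross-section extends beyond the z = 4.76 cross-section by about 6.43 mm².

part overhangs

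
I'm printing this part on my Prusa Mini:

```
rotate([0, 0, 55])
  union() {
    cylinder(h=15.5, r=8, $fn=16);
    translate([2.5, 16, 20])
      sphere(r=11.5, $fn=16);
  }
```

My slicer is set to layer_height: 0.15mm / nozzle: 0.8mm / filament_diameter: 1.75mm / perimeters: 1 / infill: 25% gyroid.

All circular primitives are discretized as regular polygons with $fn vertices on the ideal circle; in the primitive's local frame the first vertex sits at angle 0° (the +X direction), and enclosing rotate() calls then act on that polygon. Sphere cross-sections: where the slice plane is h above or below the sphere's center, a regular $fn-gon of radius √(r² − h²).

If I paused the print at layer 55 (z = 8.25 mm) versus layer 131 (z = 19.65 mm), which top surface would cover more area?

layer 131 (z = 19.65 mm)

Layer 55 (z = 8.25): the r=8 cylinder contributes a regular 16-gon of circumradius 8 (area = (16/2)·8.000²·sin(360°/16) = 195.93 mm²); the sphere at (2.5, 16) is not intersected at this z (|z−center|=11.750 > r=11.5); Taking the union: only the r=8 cylinder is present, so the union is just that shape — area = 195.93 mm²; (whole slice rotated 55° about Z — lengths, areas and connectivity unchanged). So its area = 195.93 mm². Layer 131 (z = 19.65): the cylinder is absent (z outside [0, 15.5]); the sphere at (2.5, 16): section is a regular 16-gon, circumradius = √(r²−h²) = √(11.5²−0.35²) = 11.495 (area = (16/2)·11.495²·sin(360°/16) = 404.50 mm²); Combining (union): only the r=11.5 sphere at (2.5, 16) is present, so the union is just that shape — area = 404.50 mm²; (whole slice rotated 55° about Z — lengths, areas and connectivity unchanged). So its area = 404.50 mm². Layer 131 is larger (404.50 vs 195.93 mm²).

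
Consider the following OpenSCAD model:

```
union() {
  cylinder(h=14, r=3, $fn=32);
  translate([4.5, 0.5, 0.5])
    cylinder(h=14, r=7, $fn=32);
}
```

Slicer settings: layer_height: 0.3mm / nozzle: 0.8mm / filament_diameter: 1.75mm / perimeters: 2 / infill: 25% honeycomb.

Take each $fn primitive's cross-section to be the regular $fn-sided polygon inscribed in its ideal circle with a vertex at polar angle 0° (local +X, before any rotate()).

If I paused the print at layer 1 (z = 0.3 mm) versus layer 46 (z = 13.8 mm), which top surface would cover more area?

Layer 1 (z = 0.3): the r=3 cylinder gives a regular 32-gon of circumradius 3 (constant along its height) (area = (32/2)·3.000²·sin(360°/32) = 28.09 mm²); the cylinder at (4.5, 0.5) is absent (z outside [0.5, 14.5]); Combining (union): only the r=3 cylinder is present, so the union is just that shape — area = 28.09 mm². So its area = 28.09 mm². Layer 46 (z = 13.8): the r=3 cylinder contributes a regular 32-gon of circumradius 3 (area = (32/2)·3.000²·sin(360°/32) = 28.09 mm²); the cylinder at (4.5, 0.5): section is a regular 32-gon, circumradius r=7 (area = (32/2)·7.000²·sin(360°/32) = 152.95 mm²); Taking the union: the regions partially overlap — summed areas 181.04 mm² minus the doubly-counted overlap 26.50 mm² gives 154.54 mm² — area = 154.54 mm². So its area = 154.54 mm². Layer 46 is larger (154.54 vs 28.09 mm²).

layer 46 (z = 13.8 mm)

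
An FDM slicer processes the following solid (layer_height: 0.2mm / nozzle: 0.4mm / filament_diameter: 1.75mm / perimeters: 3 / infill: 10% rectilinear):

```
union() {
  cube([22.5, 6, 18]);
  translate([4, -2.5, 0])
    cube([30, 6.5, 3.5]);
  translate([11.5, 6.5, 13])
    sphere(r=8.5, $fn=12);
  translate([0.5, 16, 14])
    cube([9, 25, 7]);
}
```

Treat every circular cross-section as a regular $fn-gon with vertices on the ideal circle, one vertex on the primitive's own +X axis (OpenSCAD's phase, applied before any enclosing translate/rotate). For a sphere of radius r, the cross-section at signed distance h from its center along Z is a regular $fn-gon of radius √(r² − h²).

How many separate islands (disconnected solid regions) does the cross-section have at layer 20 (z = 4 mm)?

1

At z = 4 mm: the cube (footprint 22.5×6) is included at this height; the cube at (4, -2.5) is not intersected at this z (z outside [0, 3.5]); the sphere at (11.5, 6.5) is not intersected at this z (|z−center|=9.000 > r=8.5); the cube at (0.5, 16) is absent (z outside [14, 21]); Combining (union): only the 22.5×6 cube is present, so the union is just that shape — 1 connected region. Overall, the cross-section is a single solid region. Island count = 1.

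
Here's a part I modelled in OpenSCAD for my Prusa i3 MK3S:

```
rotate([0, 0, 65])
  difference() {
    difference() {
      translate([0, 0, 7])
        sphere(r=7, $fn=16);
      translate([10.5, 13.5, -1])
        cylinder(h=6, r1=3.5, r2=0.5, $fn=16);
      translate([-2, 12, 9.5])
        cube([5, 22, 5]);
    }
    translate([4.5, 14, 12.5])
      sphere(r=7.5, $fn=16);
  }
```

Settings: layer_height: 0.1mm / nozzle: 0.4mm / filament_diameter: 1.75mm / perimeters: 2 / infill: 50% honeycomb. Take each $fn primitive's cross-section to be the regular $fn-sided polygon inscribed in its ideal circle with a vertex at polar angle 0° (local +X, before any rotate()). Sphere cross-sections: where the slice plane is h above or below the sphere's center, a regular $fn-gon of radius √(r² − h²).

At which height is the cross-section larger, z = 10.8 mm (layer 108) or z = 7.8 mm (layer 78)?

Layer 108 (z = 10.8): the sphere: section is a regular 16-gon, circumradius = √(r²−h²) = √(7²−3.8²) = 5.879 (area = (16/2)·5.879²·sin(360°/16) = 105.80 mm²); the cone at (10.5, 13.5) is not intersected at this z (z outside [-1, 5]); the cube at (-2, 12) is present — its section is the full 5×22 rectangle (area 110.00 mm²); After the difference (first − rest): starting from the r=7 sphere (105.80 mm²), the 5×22 cube at (-2, 12) misses the remaining region (no effect) — area = 105.80 mm²; the r=7.5 sphere at (4.5, 14) slices to a regular 16-gon of circumradius 7.305 (√(r²−h²) with h=1.7 from center) (area = (16/2)·7.305²·sin(360°/16) = 163.36 mm²); After the difference (first − rest): starting from the result so far (105.80 mm²), the r=7.5 sphere at (4.5, 14) misses the remaining region (no effect) — area = 105.80 mm²; (whole slice rotated 65° about Z — lengths, areas and connectivity unchanged). So its area = 105.80 mm². Layer 78 (z = 7.8): the r=7 sphere slices to a regular 16-gon of circumradius 6.954 (√(r²−h²) with h=0.8 from center) (area = (16/2)·6.954²·sin(360°/16) = 148.05 mm²); the cone at (10.5, 13.5) is not intersected at this z (z outside [-1, 5]); the cube at (-2, 12) is absent (z outside [9.5, 14.5]); After the difference (first − rest): none of the subtracted shapes is present at this height, so the r=7 sphere is unchanged — area = 148.05 mm²; the r=7.5 sphere at (4.5, 14) slices to a regular 16-gon of circumradius 5.845 (√(r²−h²) with h=4.7 from center) (area = (16/2)·5.845²·sin(360°/16) = 104.58 mm²); Taking the first minus the rest: starting from that combined region (148.05 mm²), the r=7.5 sphere at (4.5, 14) misses the remaining region (no effect) — area = 148.05 mm²; (rotated 65° about Z; rotation is an isometry so areas/perimeters/island counts are preserved). So its area = 148.05 mm². Layer 78 is larger (148.05 vs 105.80 mm²).

layer 78 (z = 7.8 mm)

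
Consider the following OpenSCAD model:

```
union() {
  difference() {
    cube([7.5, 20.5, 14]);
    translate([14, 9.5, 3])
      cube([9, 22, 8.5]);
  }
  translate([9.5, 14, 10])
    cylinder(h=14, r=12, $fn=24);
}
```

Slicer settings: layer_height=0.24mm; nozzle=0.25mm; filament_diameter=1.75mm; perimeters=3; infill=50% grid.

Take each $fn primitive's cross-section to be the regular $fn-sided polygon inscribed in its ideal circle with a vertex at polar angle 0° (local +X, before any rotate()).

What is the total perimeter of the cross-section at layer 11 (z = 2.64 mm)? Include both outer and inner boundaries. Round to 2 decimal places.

56.00 mm

At z = 2.64 mm: the cube (footprint 7.5×20.5) is included at this height (perimeter 56.00 mm); the cube at (14, 9.5) is absent (z outside [3, 11.5]); Subtracting the remaining from the first: none of the subtracted shapes is present at this height, so the 7.5×20.5 cube is unchanged — boundary = 56.00 mm; the cylinder at (9.5, 14) does not reach this height (z outside [10, 24]); Merging all regions: only the result so far is present, so the union is just that shape — boundary = 56.00 mm. Overall, the cross-section is a single solid region. Total boundary length (outer) = 56.00 mm.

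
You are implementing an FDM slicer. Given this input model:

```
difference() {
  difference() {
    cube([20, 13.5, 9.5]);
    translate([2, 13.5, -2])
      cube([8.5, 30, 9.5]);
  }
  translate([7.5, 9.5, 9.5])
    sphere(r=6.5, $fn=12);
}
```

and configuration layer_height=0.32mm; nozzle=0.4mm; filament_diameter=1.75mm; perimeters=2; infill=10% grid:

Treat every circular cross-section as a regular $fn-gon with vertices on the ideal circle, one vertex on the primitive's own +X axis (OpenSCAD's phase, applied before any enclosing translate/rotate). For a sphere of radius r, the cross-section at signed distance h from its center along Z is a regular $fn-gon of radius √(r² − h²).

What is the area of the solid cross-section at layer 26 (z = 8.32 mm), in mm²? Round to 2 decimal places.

162.34 mm²

At z = 8.32 mm: the cube is present — its section is the full 20×13.5 rectangle (area 270.00 mm²); the cube at (2, 13.5) is absent (z outside [-2, 7.5]); Taking the first minus the rest: none of the subtracted shapes is present at this height, so the 20×13.5 cube is unchanged — area = 270.00 mm²; the r=6.5 sphere at (7.5, 9.5) contributes a regular 12-gon of circumradius √(6.5²−1.18²) = 6.392 (area = (12/2)·6.392²·sin(360°/12) = 122.57 mm²); After the difference (first − rest): starting from the result so far (270.00 mm²), the r=6.5 sphere at (7.5, 9.5) partially overlaps it — only the 107.66 mm² overlap (of its 122.57 mm²) is removed, clipping the outline — area = 162.34 mm². Overall, the cross-section is a single solid region. Net area = 162.34 mm².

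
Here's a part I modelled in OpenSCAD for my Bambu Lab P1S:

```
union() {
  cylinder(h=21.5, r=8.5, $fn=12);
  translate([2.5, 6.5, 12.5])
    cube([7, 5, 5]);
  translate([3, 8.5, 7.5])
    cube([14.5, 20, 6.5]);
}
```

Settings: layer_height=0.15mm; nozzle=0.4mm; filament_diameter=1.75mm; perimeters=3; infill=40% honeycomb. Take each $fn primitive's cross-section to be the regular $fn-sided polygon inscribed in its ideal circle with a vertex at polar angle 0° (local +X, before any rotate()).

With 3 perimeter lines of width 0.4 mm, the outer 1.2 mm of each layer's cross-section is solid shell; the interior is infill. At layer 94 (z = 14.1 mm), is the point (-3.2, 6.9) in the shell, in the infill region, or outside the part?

shell

At z = 14.1 mm: the r=8.5 cylinder gives a regular 12-gon of circumradius 8.5 (constant along its height); the 7×5 cube at (2.5, 6.5) contributes its full rectangle; the cube at (3, 8.5) is absent (z outside [7.5, 14]); Merging all regions: the regions partially overlap (shared area 2.29 mm²), so overlapping operands fuse into one piece — 1 connected region. Overall, the cross-section is a single solid region. The nearest boundary edge runs (-4.25, 7.36)→(0.00, 8.50); distance from the point to it = 0.72 mm. The point is inside the cross-section, 0.72 mm from the nearest boundary — within the 1.2 mm shell band (3 × 0.4).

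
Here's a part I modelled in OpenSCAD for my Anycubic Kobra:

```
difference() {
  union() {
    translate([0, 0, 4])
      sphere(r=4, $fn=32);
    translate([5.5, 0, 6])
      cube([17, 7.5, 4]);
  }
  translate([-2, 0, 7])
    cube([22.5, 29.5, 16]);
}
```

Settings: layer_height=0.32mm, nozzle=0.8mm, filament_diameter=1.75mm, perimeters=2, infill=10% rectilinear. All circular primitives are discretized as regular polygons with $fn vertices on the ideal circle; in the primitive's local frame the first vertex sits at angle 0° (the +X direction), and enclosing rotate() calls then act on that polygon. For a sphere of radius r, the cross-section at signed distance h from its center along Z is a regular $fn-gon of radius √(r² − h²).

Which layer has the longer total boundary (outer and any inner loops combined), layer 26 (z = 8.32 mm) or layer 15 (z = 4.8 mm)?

layer 15 (z = 4.8 mm)

Layer 26 (z = 8.32): the sphere is not intersected at this z (|z−center|=4.320 > r=4); the cube at (5.5, 0) is present — its section is the full 17×7.5 rectangle (perimeter 49.00 mm); Taking the union: only the 17×7.5 cube at (5.5, 0) is present, so the union is just that shape — boundary = 49.00 mm; the cube at (-2, 0) is present — its section is the full 22.5×29.5 rectangle (perimeter 104.00 mm); Taking the first minus the rest: starting from the result so far, the 22.5×29.5 cube at (-2, 0) partially overlaps it — only the 112.50 mm² overlap (of its 663.75 mm²) is removed, clipping the outline — boundary = 19.00 mm. So its perimeter = 19.00 mm. Layer 15 (z = 4.8): the r=4 sphere contributes a regular 32-gon of circumradius √(4²−0.8²) = 3.919 (perimeter = 2·32·3.919·sin(180°/32) = 24.59 mm); the cube at (5.5, 0) is absent (z outside [6, 10]); Combining (union): only the r=4 sphere is present, so the union is just that shape — boundary = 24.59 mm; the cube at (-2, 0) does not reach this height (z outside [7, 23]); Taking the first minus the rest: none of the subtracted shapes is present at this height, so that combined region is unchanged — boundary = 24.59 mm. So its perimeter = 24.59 mm. Layer 15 is larger (24.59 vs 19.00 mm).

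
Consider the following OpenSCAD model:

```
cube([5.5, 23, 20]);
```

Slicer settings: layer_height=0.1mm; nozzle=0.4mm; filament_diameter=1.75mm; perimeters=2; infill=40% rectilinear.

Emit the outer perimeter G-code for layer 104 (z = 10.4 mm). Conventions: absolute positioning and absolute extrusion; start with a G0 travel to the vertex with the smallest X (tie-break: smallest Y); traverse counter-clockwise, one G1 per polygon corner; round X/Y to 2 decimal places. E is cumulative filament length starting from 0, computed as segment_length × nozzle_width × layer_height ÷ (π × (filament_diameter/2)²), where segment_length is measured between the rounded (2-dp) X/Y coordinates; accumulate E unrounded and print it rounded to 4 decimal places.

G0 X0.00 Y0.00 Z10.40
G1 X5.50 Y0.00 E0.0915
G1 X5.50 Y23.00 E0.4740
G1 X0.00 Y23.00 E0.5654
G1 X0.00 Y0.00 E0.9479

At z = 10.4 mm: the 5.5×23 cube contributes its full rectangle. The outline is a single polygon with 4 vertices. Extrusion per mm of travel: 0.4 × 0.1 / (π × 0.875²) = 0.016630. Accumulating E over each segment gives final E = 0.9479.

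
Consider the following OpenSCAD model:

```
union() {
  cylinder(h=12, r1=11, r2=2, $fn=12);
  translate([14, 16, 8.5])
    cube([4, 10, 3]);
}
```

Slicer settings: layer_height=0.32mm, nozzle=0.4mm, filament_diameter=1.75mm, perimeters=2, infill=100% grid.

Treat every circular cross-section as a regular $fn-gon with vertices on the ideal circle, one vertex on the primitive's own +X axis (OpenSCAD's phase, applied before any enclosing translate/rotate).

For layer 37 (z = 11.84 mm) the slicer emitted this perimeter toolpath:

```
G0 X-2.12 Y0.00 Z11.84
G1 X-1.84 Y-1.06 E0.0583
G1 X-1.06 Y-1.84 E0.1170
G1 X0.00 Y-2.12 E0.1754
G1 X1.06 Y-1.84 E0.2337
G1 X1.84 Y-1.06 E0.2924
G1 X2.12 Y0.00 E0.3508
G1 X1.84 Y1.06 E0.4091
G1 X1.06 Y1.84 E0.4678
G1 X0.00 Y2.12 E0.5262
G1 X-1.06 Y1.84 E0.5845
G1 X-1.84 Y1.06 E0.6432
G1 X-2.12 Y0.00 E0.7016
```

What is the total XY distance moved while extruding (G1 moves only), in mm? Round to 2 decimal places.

13.18 mm

Sum the Euclidean lengths of each G1 segment: total = 13.18 mm.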